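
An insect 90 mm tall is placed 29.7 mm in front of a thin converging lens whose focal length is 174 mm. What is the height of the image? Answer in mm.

1/d_i = 1/f − 1/d_o = 1/(174.0) − 1/(29.7) = -0.02792, so d_i = -35.81 mm.
m = −d_i/d_o = +1.206.
|h_i| = |m|·h_o = 1.206 × 90 = 109 mm. The image is virtual, upright and enlarged, on the same side as the object.

109 mm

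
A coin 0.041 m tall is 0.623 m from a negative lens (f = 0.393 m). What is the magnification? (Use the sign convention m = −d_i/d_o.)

m = +0.387

For a negative lens, f = -0.393 m.
1/d_i = 1/f − 1/d_o = 1/(-0.3930) − 1/(0.623) = -4.150, so d_i = -0.2410 m.
m = −d_i/d_o = −(-0.2410)/(0.623) = +0.387.
The image is virtual, upright and reduced, on the same side as the object.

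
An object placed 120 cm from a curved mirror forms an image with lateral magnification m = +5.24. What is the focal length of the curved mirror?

m = −d_i/d_o ⇒ d_i = −m·d_o = −(+5.24)·(120) = -628.8 cm.
1/f = 1/d_o + 1/d_i = 1/(120) + 1/(-628.8) = 0.006743, so f = 148 cm.
Since f is positive, the curved mirror is concave.

f = 148 cm (concave)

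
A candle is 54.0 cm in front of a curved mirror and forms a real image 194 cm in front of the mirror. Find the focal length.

f = 42.2 cm (concave)

Real image ⇒ d_i = +194 cm.
1/f = 1/d_o + 1/d_i = 1/(54.0) + 1/(194) = 0.02367, so f = 42.2 cm.
Since f is positive, the curved mirror is concave.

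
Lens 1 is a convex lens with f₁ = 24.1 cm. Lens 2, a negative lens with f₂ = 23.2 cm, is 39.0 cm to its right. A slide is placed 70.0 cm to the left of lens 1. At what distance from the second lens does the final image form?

Lens 1: 1/d_i1 = 1/f₁ − 1/d_o1 = 1/(24.1) − 1/(70.0) = 0.02721, so d_i1 = 36.75 cm.
The intermediate image is 36.75 cm to the right of lens 1, which is 39.0 − (36.75) = 2.250 cm to the left of lens 2, so d_o2 = +2.250 cm.
Lens 2 is diverging, so f₂ = −23.2 cm.
Lens 2: 1/d_i2 = 1/f₂ − 1/d_o2 = 1/(-23.2) − 1/(2.250) = -0.4875, so d_i2 = -2.05 cm.
The final image is virtual, 2.05 cm to the left of lens 2 (overall magnification ≈ -0.48).

2.05 cm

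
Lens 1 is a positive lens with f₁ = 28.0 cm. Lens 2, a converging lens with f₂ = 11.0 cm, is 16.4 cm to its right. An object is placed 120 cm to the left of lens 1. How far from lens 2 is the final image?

Lens 1: 1/d_i1 = 1/f₁ − 1/d_o1 = 1/(28.0) − 1/(120) = 0.02738, so d_i1 = 36.52 cm.
The intermediate image is 36.52 cm to the right of lens 1, which lies 20.12 cm to the right of lens 2 — a virtual object — so d_o2 = −20.12 cm.
Lens 2: 1/d_i2 = 1/f₂ − 1/d_o2 = 1/(11.0) − 1/(-20.12) = 0.1406, so d_i2 = 7.11 cm.
The final image is real, 7.11 cm to the right of lens 2 (overall magnification ≈ -0.11).

7.11 cm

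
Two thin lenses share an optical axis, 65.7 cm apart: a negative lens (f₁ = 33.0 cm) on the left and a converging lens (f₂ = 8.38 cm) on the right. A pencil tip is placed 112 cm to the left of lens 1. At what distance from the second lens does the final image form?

9.23 cm

Lens 1 is diverging, so f₁ = −33.0 cm.
Lens 1: 1/d_i1 = 1/f₁ − 1/d_o1 = 1/(-33.0) − 1/(112) = -0.03923, so d_i1 = -25.49 cm.
The intermediate image is 25.49 cm to the left of lens 1 (virtual), which is 65.7 − (-25.49) = 91.19 cm to the left of lens 2, so d_o2 = +91.19 cm.
Lens 2: 1/d_i2 = 1/f₂ − 1/d_o2 = 1/(8.38) − 1/(91.19) = 0.1084, so d_i2 = 9.23 cm.
The final image is real, 9.23 cm to the right of lens 2 (overall magnification ≈ -0.023).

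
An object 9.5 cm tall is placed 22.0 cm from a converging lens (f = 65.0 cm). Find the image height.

14.4 cm

1/d_i = 1/f − 1/d_o = 1/(65.00) − 1/(22.0) = -0.03007, so d_i = -33.26 cm.
m = −d_i/d_o = +1.512.
|h_i| = |m|·h_o = 1.512 × 9.5 = 14.4 cm. The image is virtual, upright and enlarged, on the same side as the object.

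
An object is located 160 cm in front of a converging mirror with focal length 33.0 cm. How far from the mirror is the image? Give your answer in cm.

41.6 cm

Mirror equation: 1/v = 1/f − 1/u = 1/(33.00) − 1/(160) = 0.03030 − 0.006250 = 0.02405, so v = 41.6 cm.
The image is real, inverted and reduced, in front of the mirror.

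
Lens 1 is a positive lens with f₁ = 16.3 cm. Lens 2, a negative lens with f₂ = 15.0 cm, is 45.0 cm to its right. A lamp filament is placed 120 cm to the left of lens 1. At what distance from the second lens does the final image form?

Lens 1: 1/d_i1 = 1/f₁ − 1/d_o1 = 1/(16.3) − 1/(120) = 0.05302, so d_i1 = 18.86 cm.
The intermediate image is 18.86 cm to the right of lens 1, which is 45.0 − (18.86) = 26.14 cm to the left of lens 2, so d_o2 = +26.14 cm.
Lens 2 is diverging, so f₂ = −15.0 cm.
Lens 2: 1/d_i2 = 1/f₂ − 1/d_o2 = 1/(-15.0) − 1/(26.14) = -0.1049, so d_i2 = -9.53 cm.
The final image is virtual, 9.53 cm to the left of lens 2 (overall magnification ≈ -0.057).

9.53 cm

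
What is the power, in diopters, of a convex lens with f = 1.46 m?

P = +0.685 D

P = 1/f = 1/(1.46 m) = +0.685 D.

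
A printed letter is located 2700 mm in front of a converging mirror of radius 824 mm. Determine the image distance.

486 mm

f = R/2 = 824/2 = 412.0 mm.
Mirror equation: 1/v = 1/f − 1/u = 1/(412.0) − 1/(2700) = 0.002427 − 0.0003704 = 0.002057, so v = 486 mm.
The image is real, inverted and reduced, in front of the mirror.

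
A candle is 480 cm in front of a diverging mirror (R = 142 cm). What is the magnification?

f = R/2 = 142/2 = 71.00 cm; for a diverging mirror, f = -71.00 cm.
1/d_i = 1/f − 1/d_o = 1/(-71.00) − 1/(480) = -0.01617, so d_i = -61.85 cm.
m = −d_i/d_o = −(-61.85)/(480) = +0.129.
The image is virtual, upright and reduced, behind the mirror.

m = +0.129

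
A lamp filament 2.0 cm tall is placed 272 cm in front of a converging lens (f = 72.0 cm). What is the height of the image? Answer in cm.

1/d_i = 1/f − 1/d_o = 1/(72.00) − 1/(272) = 0.01021, so d_i = 97.92 cm.
m = −d_i/d_o = -0.3600.
|h_i| = |m|·h_o = 0.3600 × 2.0 = 0.720 cm. The image is real, inverted and reduced, on the far side of the lens.

0.720 cm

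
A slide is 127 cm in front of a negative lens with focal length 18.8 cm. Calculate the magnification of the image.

For a negative lens, f = -18.8 cm.
1/d_i = 1/f − 1/d_o = 1/(-18.80) − 1/(127) = -0.06107, so d_i = -16.38 cm.
m = −d_i/d_o = −(-16.38)/(127) = +0.129.
The image is virtual, upright and reduced, on the same side as the object.

m = +0.129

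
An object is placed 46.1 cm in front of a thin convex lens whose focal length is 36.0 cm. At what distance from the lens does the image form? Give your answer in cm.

164 cm

Thin-lens equation: 1/s_i = 1/f − 1/s_o = 1/(36.00) − 1/(46.1) = 0.02778 − 0.02169 = 0.006086, so s_i = 164 cm.
The image is real, inverted and enlarged, on the far side of the lens.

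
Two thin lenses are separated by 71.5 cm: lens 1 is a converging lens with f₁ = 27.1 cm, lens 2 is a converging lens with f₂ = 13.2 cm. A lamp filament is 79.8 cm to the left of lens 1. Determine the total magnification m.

Lens 1: 1/d_i1 = 1/(27.1) − 1/(79.8) = 0.02437, so d_i1 = 41.04 cm; m₁ = −d_i1/d_o1 = -0.5143.
d_o2 = 71.5 − (41.04) = 30.46 cm.
Lens 2: 1/d_i2 = 1/(13.2) − 1/(30.46) = 0.04293, so d_i2 = 23.30 cm; m₂ = −d_i2/d_o2 = -0.7648.
m = m₁·m₂ = (-0.5143)(-0.7648) = +0.393.

m = +0.393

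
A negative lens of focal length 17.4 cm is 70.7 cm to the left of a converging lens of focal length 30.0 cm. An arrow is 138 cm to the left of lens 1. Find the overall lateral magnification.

f₁ = −17.4 cm (diverging).
Lens 1: 1/d_i1 = 1/(-17.4) − 1/(138) = -0.06472, so d_i1 = -15.45 cm; m₁ = −d_i1/d_o1 = +0.1120.
d_o2 = 70.7 − (-15.45) = 86.15 cm.
Lens 2: 1/d_i2 = 1/(30.0) − 1/(86.15) = 0.02173, so d_i2 = 46.03 cm; m₂ = −d_i2/d_o2 = -0.5343.
m = m₁·m₂ = (+0.1120)(-0.5343) = -0.0598.

m = -0.0598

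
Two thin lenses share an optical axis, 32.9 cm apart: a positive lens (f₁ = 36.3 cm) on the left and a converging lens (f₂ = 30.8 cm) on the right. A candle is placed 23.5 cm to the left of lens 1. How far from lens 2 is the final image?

44.6 cm

Lens 1: 1/d_i1 = 1/f₁ − 1/d_o1 = 1/(36.3) − 1/(23.5) = -0.01500, so d_i1 = -66.64 cm.
The intermediate image is 66.64 cm to the left of lens 1 (virtual), which is 32.9 − (-66.64) = 99.54 cm to the left of lens 2, so d_o2 = +99.54 cm.
Lens 2: 1/d_i2 = 1/f₂ − 1/d_o2 = 1/(30.8) − 1/(99.54) = 0.02242, so d_i2 = 44.6 cm.
The final image is real, 44.6 cm to the right of lens 2 (overall magnification ≈ -1.3).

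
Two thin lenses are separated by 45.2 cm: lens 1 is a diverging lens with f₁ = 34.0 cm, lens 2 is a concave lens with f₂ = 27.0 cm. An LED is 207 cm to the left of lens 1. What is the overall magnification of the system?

f₁ = −34.0 cm (diverging).
Lens 1: 1/d_i1 = 1/(-34.0) − 1/(207) = -0.03424, so d_i1 = -29.20 cm; m₁ = −d_i1/d_o1 = +0.1411.
d_o2 = 45.2 − (-29.20) = 74.40 cm.
f₂ = −27.0 cm (diverging).
Lens 2: 1/d_i2 = 1/(-27.0) − 1/(74.40) = -0.05048, so d_i2 = -19.81 cm; m₂ = −d_i2/d_o2 = +0.2663.
m = m₁·m₂ = (+0.1411)(+0.2663) = +0.0376.

m = +0.0376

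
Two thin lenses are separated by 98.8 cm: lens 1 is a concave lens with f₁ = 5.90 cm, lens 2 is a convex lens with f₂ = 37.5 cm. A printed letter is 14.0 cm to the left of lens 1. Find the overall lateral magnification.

f₁ = −5.90 cm (diverging).
Lens 1: 1/d_i1 = 1/(-5.90) − 1/(14.0) = -0.2409, so d_i1 = -4.151 cm; m₁ = −d_i1/d_o1 = +0.2965.
d_o2 = 98.8 − (-4.151) = 103.0 cm.
Lens 2: 1/d_i2 = 1/(37.5) − 1/(103.0) = 0.01696, so d_i2 = 58.97 cm; m₂ = −d_i2/d_o2 = -0.5725.
m = m₁·m₂ = (+0.2965)(-0.5725) = -0.170.

m = -0.170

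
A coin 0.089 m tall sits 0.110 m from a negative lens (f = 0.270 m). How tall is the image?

0.0632 m

For a negative lens, f = -0.270 m.
1/d_i = 1/f − 1/d_o = 1/(-0.2700) − 1/(0.110) = -12.79, so d_i = -0.07816 m.
m = −d_i/d_o = +0.7105.
|h_i| = |m|·h_o = 0.7105 × 0.089 = 0.0632 m. The image is virtual, upright and reduced, on the same side as the object.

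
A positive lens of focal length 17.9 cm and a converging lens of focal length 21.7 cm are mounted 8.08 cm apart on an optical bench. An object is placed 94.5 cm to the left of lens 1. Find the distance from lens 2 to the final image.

8.51 cm

Lens 1: 1/d_i1 = 1/f₁ − 1/d_o1 = 1/(17.9) − 1/(94.5) = 0.04528, so d_i1 = 22.08 cm.
The intermediate image is 22.08 cm to the right of lens 1, which lies 14.00 cm to the right of lens 2 — a virtual object — so d_o2 = −14.00 cm.
Lens 2: 1/d_i2 = 1/f₂ − 1/d_o2 = 1/(21.7) − 1/(-14.00) = 0.1175, so d_i2 = 8.51 cm.
The final image is real, 8.51 cm to the right of lens 2 (overall magnification ≈ -0.14).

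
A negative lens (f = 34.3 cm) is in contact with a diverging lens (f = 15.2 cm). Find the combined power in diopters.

P₁ = 1/f₁ = 1/(-0.343 m) = -2.915 D; P₂ = 1/f₂ = 1/(-0.152 m) = -6.579 D.
For thin lenses in contact, P = P₁ + P₂ = (-2.915) + (-6.579) = -9.49 D.

P = -9.49 D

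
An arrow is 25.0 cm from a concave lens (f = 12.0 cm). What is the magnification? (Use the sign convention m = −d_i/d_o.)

For a concave lens, f = -12.0 cm.
1/d_i = 1/f − 1/d_o = 1/(-12.00) − 1/(25.0) = -0.1233, so d_i = -8.108 cm.
m = −d_i/d_o = −(-8.108)/(25.0) = +0.324.
The image is virtual, upright and reduced, on the same side as the object.

m = +0.324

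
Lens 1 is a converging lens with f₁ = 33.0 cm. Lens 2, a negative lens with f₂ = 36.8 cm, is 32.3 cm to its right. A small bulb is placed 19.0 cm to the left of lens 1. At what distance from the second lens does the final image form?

24.9 cm

Lens 1: 1/d_i1 = 1/f₁ − 1/d_o1 = 1/(33.0) − 1/(19.0) = -0.02233, so d_i1 = -44.79 cm.
The intermediate image is 44.79 cm to the left of lens 1 (virtual), which is 32.3 − (-44.79) = 77.09 cm to the left of lens 2, so d_o2 = +77.09 cm.
Lens 2 is diverging, so f₂ = −36.8 cm.
Lens 2: 1/d_i2 = 1/f₂ − 1/d_o2 = 1/(-36.8) − 1/(77.09) = -0.04015, so d_i2 = -24.9 cm.
The final image is virtual, 24.9 cm to the left of lens 2 (overall magnification ≈ 0.76).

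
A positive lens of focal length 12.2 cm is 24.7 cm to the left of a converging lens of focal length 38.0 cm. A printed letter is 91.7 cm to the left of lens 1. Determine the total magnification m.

Lens 1: 1/d_i1 = 1/(12.2) − 1/(91.7) = 0.07106, so d_i1 = 14.07 cm; m₁ = −d_i1/d_o1 = -0.1534.
d_o2 = 24.7 − (14.07) = 10.63 cm.
Lens 2: 1/d_i2 = 1/(38.0) − 1/(10.63) = -0.06776, so d_i2 = -14.76 cm; m₂ = −d_i2/d_o2 = +1.388.
m = m₁·m₂ = (-0.1534)(+1.388) = -0.213.

m = -0.213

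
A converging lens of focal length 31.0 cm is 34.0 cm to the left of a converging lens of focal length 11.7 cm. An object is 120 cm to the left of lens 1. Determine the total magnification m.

Lens 1: 1/d_i1 = 1/(31.0) − 1/(120) = 0.02392, so d_i1 = 41.80 cm; m₁ = −d_i1/d_o1 = -0.3483.
d_o2 = 34.0 − (41.80) = -7.800 cm (virtual object).
Lens 2: 1/d_i2 = 1/(11.7) − 1/(-7.800) = 0.2137, so d_i2 = 4.680 cm; m₂ = −d_i2/d_o2 = +0.6000.
m = m₁·m₂ = (-0.3483)(+0.6000) = -0.209.

m = -0.209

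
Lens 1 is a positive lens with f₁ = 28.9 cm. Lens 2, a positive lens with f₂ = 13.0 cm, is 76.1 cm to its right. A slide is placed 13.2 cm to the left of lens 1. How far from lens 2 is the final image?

14.9 cm

Lens 1: 1/d_i1 = 1/f₁ − 1/d_o1 = 1/(28.9) − 1/(13.2) = -0.04116, so d_i1 = -24.30 cm.
The intermediate image is 24.30 cm to the left of lens 1 (virtual), which is 76.1 − (-24.30) = 100.4 cm to the left of lens 2, so d_o2 = +100.4 cm.
Lens 2: 1/d_i2 = 1/f₂ − 1/d_o2 = 1/(13.0) − 1/(100.4) = 0.06696, so d_i2 = 14.9 cm.
The final image is real, 14.9 cm to the right of lens 2 (overall magnification ≈ -0.27).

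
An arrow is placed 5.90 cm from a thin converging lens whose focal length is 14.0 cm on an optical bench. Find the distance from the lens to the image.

10.2 cm

Thin-lens equation: 1/v = 1/f − 1/u = 1/(14.00) − 1/(5.90) = 0.07143 − 0.1695 = -0.09806, so v = -10.2 cm.
The image is virtual, upright and enlarged, on the same side as the object.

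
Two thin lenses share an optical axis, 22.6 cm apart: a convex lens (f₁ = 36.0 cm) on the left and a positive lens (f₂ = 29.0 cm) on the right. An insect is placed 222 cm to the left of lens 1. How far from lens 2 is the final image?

Lens 1: 1/d_i1 = 1/f₁ − 1/d_o1 = 1/(36.0) − 1/(222) = 0.02327, so d_i1 = 42.97 cm.
The intermediate image is 42.97 cm to the right of lens 1, which lies 20.37 cm to the right of lens 2 — a virtual object — so d_o2 = −20.37 cm.
Lens 2: 1/d_i2 = 1/f₂ − 1/d_o2 = 1/(29.0) − 1/(-20.37) = 0.08357, so d_i2 = 12.0 cm.
The final image is real, 12.0 cm to the right of lens 2 (overall magnification ≈ -0.11).

12.0 cm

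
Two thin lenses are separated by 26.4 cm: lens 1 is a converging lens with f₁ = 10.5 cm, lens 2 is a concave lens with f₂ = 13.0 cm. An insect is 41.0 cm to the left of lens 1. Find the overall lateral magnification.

m = -0.177

Lens 1: 1/d_i1 = 1/(10.5) − 1/(41.0) = 0.07085, so d_i1 = 14.11 cm; m₁ = −d_i1/d_o1 = -0.3441.
d_o2 = 26.4 − (14.11) = 12.29 cm.
f₂ = −13.0 cm (diverging).
Lens 2: 1/d_i2 = 1/(-13.0) − 1/(12.29) = -0.1583, so d_i2 = -6.318 cm; m₂ = −d_i2/d_o2 = +0.5140.
m = m₁·m₂ = (-0.3441)(+0.5140) = -0.177.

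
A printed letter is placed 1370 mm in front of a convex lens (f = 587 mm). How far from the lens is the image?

1030 mm

Thin-lens equation: 1/s_i = 1/f − 1/s_o = 1/(587.0) − 1/(1370) = 0.001704 − 0.0007299 = 0.0009737, so s_i = 1030 mm.
The image is real, inverted and reduced, on the far side of the lens.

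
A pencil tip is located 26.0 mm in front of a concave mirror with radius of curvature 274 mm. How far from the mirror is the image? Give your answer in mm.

32.1 mm

f = R/2 = 274/2 = 137.0 mm.
Mirror equation: 1/s_i = 1/f − 1/s_o = 1/(137.0) − 1/(26.0) = 0.007299 − 0.03846 = -0.03116, so s_i = -32.1 mm.
The image is virtual, upright and enlarged, behind the mirror.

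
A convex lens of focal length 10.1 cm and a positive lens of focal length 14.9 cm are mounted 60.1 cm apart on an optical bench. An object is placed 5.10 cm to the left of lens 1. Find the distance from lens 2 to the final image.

Lens 1: 1/d_i1 = 1/f₁ − 1/d_o1 = 1/(10.1) − 1/(5.10) = -0.09707, so d_i1 = -10.30 cm.
The intermediate image is 10.30 cm to the left of lens 1 (virtual), which is 60.1 − (-10.30) = 70.40 cm to the left of lens 2, so d_o2 = +70.40 cm.
Lens 2: 1/d_i2 = 1/f₂ − 1/d_o2 = 1/(14.9) − 1/(70.40) = 0.05291, so d_i2 = 18.9 cm.
The final image is real, 18.9 cm to the right of lens 2 (overall magnification ≈ -0.54).

18.9 cm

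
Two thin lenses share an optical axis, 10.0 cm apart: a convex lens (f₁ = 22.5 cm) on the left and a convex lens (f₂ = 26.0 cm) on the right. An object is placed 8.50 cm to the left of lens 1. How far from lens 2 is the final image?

Lens 1: 1/d_i1 = 1/f₁ − 1/d_o1 = 1/(22.5) − 1/(8.50) = -0.07320, so d_i1 = -13.66 cm.
The intermediate image is 13.66 cm to the left of lens 1 (virtual), which is 10.0 − (-13.66) = 23.66 cm to the left of lens 2, so d_o2 = +23.66 cm.
Lens 2: 1/d_i2 = 1/f₂ − 1/d_o2 = 1/(26.0) − 1/(23.66) = -0.003804, so d_i2 = -263 cm.
The final image is virtual, 263 cm to the left of lens 2 (overall magnification ≈ 18).

263 cm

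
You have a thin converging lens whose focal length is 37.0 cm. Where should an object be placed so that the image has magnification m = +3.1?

25.1 cm

m = −d_i/d_o ⇒ d_i = −m·d_o.
1/f = 1/d_o + 1/d_i = 1/d_o − 1/(m·d_o) = (1 − 1/m)/d_o, so d_o = f(1 − 1/m) = (37.00)(1 − 1/(+3.1)) = 25.1 cm.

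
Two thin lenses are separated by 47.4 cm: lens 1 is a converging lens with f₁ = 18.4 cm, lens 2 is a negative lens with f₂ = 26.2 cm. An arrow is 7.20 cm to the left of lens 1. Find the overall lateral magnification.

m = +0.504

Lens 1: 1/d_i1 = 1/(18.4) − 1/(7.20) = -0.08454, so d_i1 = -11.83 cm; m₁ = −d_i1/d_o1 = +1.643.
d_o2 = 47.4 − (-11.83) = 59.23 cm.
f₂ = −26.2 cm (diverging).
Lens 2: 1/d_i2 = 1/(-26.2) − 1/(59.23) = -0.05505, so d_i2 = -18.16 cm; m₂ = −d_i2/d_o2 = +0.3067.
m = m₁·m₂ = (+1.643)(+0.3067) = +0.504.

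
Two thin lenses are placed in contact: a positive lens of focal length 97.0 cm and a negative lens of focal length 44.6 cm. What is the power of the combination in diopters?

P = -1.21 D

P₁ = 1/f₁ = 1/(0.970 m) = +1.031 D; P₂ = 1/f₂ = 1/(-0.446 m) = -2.242 D.
For thin lenses in contact, P = P₁ + P₂ = (+1.031) + (-2.242) = -1.21 D.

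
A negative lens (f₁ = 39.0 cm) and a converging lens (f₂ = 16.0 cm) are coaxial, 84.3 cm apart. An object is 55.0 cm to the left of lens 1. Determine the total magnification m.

m = -0.0729

f₁ = −39.0 cm (diverging).
Lens 1: 1/d_i1 = 1/(-39.0) − 1/(55.0) = -0.04382, so d_i1 = -22.82 cm; m₁ = −d_i1/d_o1 = +0.4149.
d_o2 = 84.3 − (-22.82) = 107.1 cm.
Lens 2: 1/d_i2 = 1/(16.0) − 1/(107.1) = 0.05316, so d_i2 = 18.81 cm; m₂ = −d_i2/d_o2 = -0.1756.
m = m₁·m₂ = (+0.4149)(-0.1756) = -0.0729.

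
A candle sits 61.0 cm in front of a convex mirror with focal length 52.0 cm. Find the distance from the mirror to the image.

For a convex mirror, f = -52.0 cm.
Mirror equation: 1/s_i = 1/f − 1/s_o = 1/(-52.00) − 1/(61.0) = -0.01923 − 0.01639 = -0.03562, so s_i = -28.1 cm.
The image is virtual, upright and reduced, behind the mirror.

28.1 cm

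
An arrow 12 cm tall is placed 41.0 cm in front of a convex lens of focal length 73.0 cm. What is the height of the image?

27.4 cm

1/d_i = 1/f − 1/d_o = 1/(73.00) − 1/(41.0) = -0.01069, so d_i = -93.53 cm.
m = −d_i/d_o = +2.281.
|h_i| = |m|·h_o = 2.281 × 12 = 27.4 cm. The image is virtual, upright and enlarged, on the same side as the object.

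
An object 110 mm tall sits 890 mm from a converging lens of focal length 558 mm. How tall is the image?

185 mm

1/d_i = 1/f − 1/d_o = 1/(558.0) − 1/(890) = 0.0006685, so d_i = 1496 mm.
m = −d_i/d_o = -1.681.
|h_i| = |m|·h_o = 1.681 × 110 = 185 mm. The image is real, inverted and enlarged, on the far side of the lens.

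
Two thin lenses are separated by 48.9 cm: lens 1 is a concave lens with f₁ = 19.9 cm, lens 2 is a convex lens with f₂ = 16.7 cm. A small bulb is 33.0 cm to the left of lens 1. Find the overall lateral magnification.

f₁ = −19.9 cm (diverging).
Lens 1: 1/d_i1 = 1/(-19.9) − 1/(33.0) = -0.08055, so d_i1 = -12.41 cm; m₁ = −d_i1/d_o1 = +0.3761.
d_o2 = 48.9 − (-12.41) = 61.31 cm.
Lens 2: 1/d_i2 = 1/(16.7) − 1/(61.31) = 0.04357, so d_i2 = 22.95 cm; m₂ = −d_i2/d_o2 = -0.3744.
m = m₁·m₂ = (+0.3761)(-0.3744) = -0.141.

m = -0.141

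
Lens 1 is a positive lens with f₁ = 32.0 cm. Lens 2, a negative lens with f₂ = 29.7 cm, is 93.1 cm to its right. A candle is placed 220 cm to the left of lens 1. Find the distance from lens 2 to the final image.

19.4 cm

Lens 1: 1/d_i1 = 1/f₁ − 1/d_o1 = 1/(32.0) − 1/(220) = 0.02670, so d_i1 = 37.45 cm.
The intermediate image is 37.45 cm to the right of lens 1, which is 93.1 − (37.45) = 55.65 cm to the left of lens 2, so d_o2 = +55.65 cm.
Lens 2 is diverging, so f₂ = −29.7 cm.
Lens 2: 1/d_i2 = 1/f₂ − 1/d_o2 = 1/(-29.7) − 1/(55.65) = -0.05164, so d_i2 = -19.4 cm.
The final image is virtual, 19.4 cm to the left of lens 2 (overall magnification ≈ -0.059).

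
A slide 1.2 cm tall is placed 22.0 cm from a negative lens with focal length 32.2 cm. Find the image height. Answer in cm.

0.713 cm

For a negative lens, f = -32.2 cm.
1/d_i = 1/f − 1/d_o = 1/(-32.20) − 1/(22.0) = -0.07651, so d_i = -13.07 cm.
m = −d_i/d_o = +0.5941.
|h_i| = |m|·h_o = 0.5941 × 1.2 = 0.713 cm. The image is virtual, upright and reduced, on the same side as the object.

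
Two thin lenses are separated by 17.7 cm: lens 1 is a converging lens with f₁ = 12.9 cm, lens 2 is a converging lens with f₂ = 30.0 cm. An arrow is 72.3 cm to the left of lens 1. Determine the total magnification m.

Lens 1: 1/d_i1 = 1/(12.9) − 1/(72.3) = 0.06369, so d_i1 = 15.70 cm; m₁ = −d_i1/d_o1 = -0.2172.
d_o2 = 17.7 − (15.70) = 2.000 cm.
Lens 2: 1/d_i2 = 1/(30.0) − 1/(2.000) = -0.4667, so d_i2 = -2.143 cm; m₂ = −d_i2/d_o2 = +1.071.
m = m₁·m₂ = (-0.2172)(+1.071) = -0.233.

m = -0.233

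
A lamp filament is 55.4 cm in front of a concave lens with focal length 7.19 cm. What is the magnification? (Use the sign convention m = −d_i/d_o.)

For a concave lens, f = -7.19 cm.
1/d_i = 1/f − 1/d_o = 1/(-7.190) − 1/(55.4) = -0.1571, so d_i = -6.364 cm.
m = −d_i/d_o = −(-6.364)/(55.4) = +0.115.
The image is virtual, upright and reduced, on the same side as the object.

m = +0.115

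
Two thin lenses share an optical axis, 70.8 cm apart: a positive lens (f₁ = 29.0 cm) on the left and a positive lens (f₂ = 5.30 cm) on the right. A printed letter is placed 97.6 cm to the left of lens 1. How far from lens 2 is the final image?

6.46 cm

Lens 1: 1/d_i1 = 1/f₁ − 1/d_o1 = 1/(29.0) − 1/(97.6) = 0.02424, so d_i1 = 41.26 cm.
The intermediate image is 41.26 cm to the right of lens 1, which is 70.8 − (41.26) = 29.54 cm to the left of lens 2, so d_o2 = +29.54 cm.
Lens 2: 1/d_i2 = 1/f₂ − 1/d_o2 = 1/(5.30) − 1/(29.54) = 0.1548, so d_i2 = 6.46 cm.
The final image is real, 6.46 cm to the right of lens 2 (overall magnification ≈ 0.092).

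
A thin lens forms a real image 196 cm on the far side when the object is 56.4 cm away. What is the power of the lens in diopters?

P = +2.28 D

d_i = +196 cm.
1/f = 1/d_o + 1/d_i = 1/(56.4) + 1/(196) = 0.02283 cm⁻¹.
f = 43.80 cm = 0.4380 m, so P = 1/f = +2.28 D.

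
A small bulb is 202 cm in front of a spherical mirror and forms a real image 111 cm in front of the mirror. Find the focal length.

Real image ⇒ d_i = +111 cm.
1/f = 1/d_o + 1/d_i = 1/(202) + 1/(111) = 0.01396, so f = 71.6 cm.
Since f is positive, the spherical mirror is concave.

f = 71.6 cm (concave)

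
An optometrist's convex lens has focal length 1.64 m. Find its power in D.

P = 1/f = 1/(1.64 m) = +0.610 D.

P = +0.610 D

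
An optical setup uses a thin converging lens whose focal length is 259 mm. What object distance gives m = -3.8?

327 mm

m = −d_i/d_o ⇒ d_i = −m·d_o.
1/f = 1/d_o + 1/d_i = 1/d_o − 1/(m·d_o) = (1 − 1/m)/d_o, so d_o = f(1 − 1/m) = (259.0)(1 − 1/(-3.8)) = 327 mm.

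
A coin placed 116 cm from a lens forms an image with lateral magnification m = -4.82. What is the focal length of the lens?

m = −d_i/d_o ⇒ d_i = −m·d_o = −(-4.82)·(116) = 559.1 cm.
1/f = 1/d_o + 1/d_i = 1/(116) + 1/(559.1) = 0.01041, so f = 96.1 cm.
Since f is positive, the lens is converging.

f = 96.1 cm (converging)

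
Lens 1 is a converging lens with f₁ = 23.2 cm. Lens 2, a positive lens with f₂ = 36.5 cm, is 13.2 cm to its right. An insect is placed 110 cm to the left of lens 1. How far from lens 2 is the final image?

Lens 1: 1/d_i1 = 1/f₁ − 1/d_o1 = 1/(23.2) − 1/(110) = 0.03401, so d_i1 = 29.40 cm.
The intermediate image is 29.40 cm to the right of lens 1, which lies 16.20 cm to the right of lens 2 — a virtual object — so d_o2 = −16.20 cm.
Lens 2: 1/d_i2 = 1/f₂ − 1/d_o2 = 1/(36.5) − 1/(-16.20) = 0.08913, so d_i2 = 11.2 cm.
The final image is real, 11.2 cm to the right of lens 2 (overall magnification ≈ -0.19).

11.2 cm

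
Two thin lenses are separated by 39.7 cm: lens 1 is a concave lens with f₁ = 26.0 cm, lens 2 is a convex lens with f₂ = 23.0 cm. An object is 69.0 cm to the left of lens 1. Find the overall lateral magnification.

m = -0.177

f₁ = −26.0 cm (diverging).
Lens 1: 1/d_i1 = 1/(-26.0) − 1/(69.0) = -0.05295, so d_i1 = -18.88 cm; m₁ = −d_i1/d_o1 = +0.2736.
d_o2 = 39.7 − (-18.88) = 58.58 cm.
Lens 2: 1/d_i2 = 1/(23.0) − 1/(58.58) = 0.02641, so d_i2 = 37.87 cm; m₂ = −d_i2/d_o2 = -0.6464.
m = m₁·m₂ = (+0.2736)(-0.6464) = -0.177.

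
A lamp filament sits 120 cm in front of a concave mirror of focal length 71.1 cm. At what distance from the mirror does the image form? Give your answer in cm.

Mirror equation: 1/q = 1/f − 1/p = 1/(71.10) − 1/(120) = 0.01406 − 0.008333 = 0.005731, so q = 174 cm.
The image is real, inverted and enlarged, in front of the mirror.

174 cm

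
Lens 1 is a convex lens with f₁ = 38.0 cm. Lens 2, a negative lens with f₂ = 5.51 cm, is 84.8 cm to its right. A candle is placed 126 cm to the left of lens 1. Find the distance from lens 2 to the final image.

Lens 1: 1/d_i1 = 1/f₁ − 1/d_o1 = 1/(38.0) − 1/(126) = 0.01838, so d_i1 = 54.41 cm.
The intermediate image is 54.41 cm to the right of lens 1, which is 84.8 − (54.41) = 30.39 cm to the left of lens 2, so d_o2 = +30.39 cm.
Lens 2 is diverging, so f₂ = −5.51 cm.
Lens 2: 1/d_i2 = 1/f₂ − 1/d_o2 = 1/(-5.51) − 1/(30.39) = -0.2144, so d_i2 = -4.66 cm.
The final image is virtual, 4.66 cm to the left of lens 2 (overall magnification ≈ -0.066).

4.66 cm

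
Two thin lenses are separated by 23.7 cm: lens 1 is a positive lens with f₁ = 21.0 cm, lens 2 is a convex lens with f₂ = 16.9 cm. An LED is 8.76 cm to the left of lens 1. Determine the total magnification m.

Lens 1: 1/d_i1 = 1/(21.0) − 1/(8.76) = -0.06654, so d_i1 = -15.03 cm; m₁ = −d_i1/d_o1 = +1.716.
d_o2 = 23.7 − (-15.03) = 38.73 cm.
Lens 2: 1/d_i2 = 1/(16.9) − 1/(38.73) = 0.03335, so d_i2 = 29.98 cm; m₂ = −d_i2/d_o2 = -0.7742.
m = m₁·m₂ = (+1.716)(-0.7742) = -1.33.

m = -1.33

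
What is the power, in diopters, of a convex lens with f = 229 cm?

f = 229 cm = 2.29 m.
P = 1/f = 1/(2.29 m) = +0.437 D.

P = +0.437 D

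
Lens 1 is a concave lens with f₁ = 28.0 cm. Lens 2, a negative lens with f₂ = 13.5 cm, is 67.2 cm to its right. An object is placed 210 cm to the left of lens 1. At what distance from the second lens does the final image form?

11.8 cm

Lens 1 is diverging, so f₁ = −28.0 cm.
Lens 1: 1/d_i1 = 1/f₁ − 1/d_o1 = 1/(-28.0) − 1/(210) = -0.04048, so d_i1 = -24.71 cm.
The intermediate image is 24.71 cm to the left of lens 1 (virtual), which is 67.2 − (-24.71) = 91.91 cm to the left of lens 2, so d_o2 = +91.91 cm.
Lens 2 is diverging, so f₂ = −13.5 cm.
Lens 2: 1/d_i2 = 1/f₂ − 1/d_o2 = 1/(-13.5) − 1/(91.91) = -0.08495, so d_i2 = -11.8 cm.
The final image is virtual, 11.8 cm to the left of lens 2 (overall magnification ≈ 0.015).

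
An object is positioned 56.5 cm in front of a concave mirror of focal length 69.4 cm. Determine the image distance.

304 cm

Mirror equation: 1/q = 1/f − 1/p = 1/(69.40) − 1/(56.5) = 0.01441 − 0.01770 = -0.003290, so q = -304 cm.
The image is virtual, upright and enlarged, behind the mirror.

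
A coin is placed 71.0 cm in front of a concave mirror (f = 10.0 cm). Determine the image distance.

11.6 cm

Mirror equation: 1/s_i = 1/f − 1/s_o = 1/(10.00) − 1/(71.0) = 0.1000 − 0.01408 = 0.08592, so s_i = 11.6 cm.
The image is real, inverted and reduced, in front of the mirror.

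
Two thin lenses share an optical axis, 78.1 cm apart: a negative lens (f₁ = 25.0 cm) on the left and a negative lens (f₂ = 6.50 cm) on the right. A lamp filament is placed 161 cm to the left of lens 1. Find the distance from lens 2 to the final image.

Lens 1 is diverging, so f₁ = −25.0 cm.
Lens 1: 1/d_i1 = 1/f₁ − 1/d_o1 = 1/(-25.0) − 1/(161) = -0.04621, so d_i1 = -21.64 cm.
The intermediate image is 21.64 cm to the left of lens 1 (virtual), which is 78.1 − (-21.64) = 99.74 cm to the left of lens 2, so d_o2 = +99.74 cm.
Lens 2 is diverging, so f₂ = −6.50 cm.
Lens 2: 1/d_i2 = 1/f₂ − 1/d_o2 = 1/(-6.50) − 1/(99.74) = -0.1639, so d_i2 = -6.10 cm.
The final image is virtual, 6.10 cm to the left of lens 2 (overall magnification ≈ 0.0082).

6.10 cm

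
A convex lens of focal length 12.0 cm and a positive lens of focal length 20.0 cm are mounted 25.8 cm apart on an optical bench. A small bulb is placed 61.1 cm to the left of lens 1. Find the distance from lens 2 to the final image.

23.8 cm

Lens 1: 1/d_i1 = 1/f₁ − 1/d_o1 = 1/(12.0) − 1/(61.1) = 0.06697, so d_i1 = 14.93 cm.
The intermediate image is 14.93 cm to the right of lens 1, which is 25.8 − (14.93) = 10.87 cm to the left of lens 2, so d_o2 = +10.87 cm.
Lens 2: 1/d_i2 = 1/f₂ − 1/d_o2 = 1/(20.0) − 1/(10.87) = -0.04200, so d_i2 = -23.8 cm.
The final image is virtual, 23.8 cm to the left of lens 2 (overall magnification ≈ -0.54).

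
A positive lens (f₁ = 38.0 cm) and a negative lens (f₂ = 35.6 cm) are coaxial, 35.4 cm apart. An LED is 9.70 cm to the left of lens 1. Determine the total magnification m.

m = +0.569

Lens 1: 1/d_i1 = 1/(38.0) − 1/(9.70) = -0.07678, so d_i1 = -13.02 cm; m₁ = −d_i1/d_o1 = +1.342.
d_o2 = 35.4 − (-13.02) = 48.42 cm.
f₂ = −35.6 cm (diverging).
Lens 2: 1/d_i2 = 1/(-35.6) − 1/(48.42) = -0.04874, so d_i2 = -20.52 cm; m₂ = −d_i2/d_o2 = +0.4237.
m = m₁·m₂ = (+1.342)(+0.4237) = +0.569.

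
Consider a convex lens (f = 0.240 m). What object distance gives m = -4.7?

m = −d_i/d_o ⇒ d_i = −m·d_o.
1/f = 1/d_o + 1/d_i = 1/d_o − 1/(m·d_o) = (1 − 1/m)/d_o, so d_o = f(1 − 1/m) = (0.2400)(1 − 1/(-4.7)) = 0.291 m.

0.291 m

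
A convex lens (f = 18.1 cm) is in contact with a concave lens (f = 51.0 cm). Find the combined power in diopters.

P₁ = 1/f₁ = 1/(0.181 m) = +5.525 D; P₂ = 1/f₂ = 1/(-0.510 m) = -1.961 D.
For thin lenses in contact, P = P₁ + P₂ = (+5.525) + (-1.961) = +3.56 D.

P = +3.56 D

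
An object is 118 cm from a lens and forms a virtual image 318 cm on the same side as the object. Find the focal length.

f = 188 cm (converging)

Virtual image ⇒ d_i = −318 cm.
1/f = 1/d_o + 1/d_i = 1/(118) + 1/(-318) = 0.005330, so f = 188 cm.
Since f is positive, the lens is converging.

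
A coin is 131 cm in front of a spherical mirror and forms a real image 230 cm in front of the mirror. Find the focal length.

f = 83.5 cm (concave)

Real image ⇒ d_i = +230 cm.
1/f = 1/d_o + 1/d_i = 1/(131) + 1/(230) = 0.01198, so f = 83.5 cm.
Since f is positive, the spherical mirror is concave.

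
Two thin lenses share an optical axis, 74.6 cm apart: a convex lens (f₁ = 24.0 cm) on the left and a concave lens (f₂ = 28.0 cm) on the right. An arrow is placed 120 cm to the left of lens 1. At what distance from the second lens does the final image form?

17.2 cm

Lens 1: 1/d_i1 = 1/f₁ − 1/d_o1 = 1/(24.0) − 1/(120) = 0.03333, so d_i1 = 30.00 cm.
The intermediate image is 30.00 cm to the right of lens 1, which is 74.6 − (30.00) = 44.60 cm to the left of lens 2, so d_o2 = +44.60 cm.
Lens 2 is diverging, so f₂ = −28.0 cm.
Lens 2: 1/d_i2 = 1/f₂ − 1/d_o2 = 1/(-28.0) − 1/(44.60) = -0.05814, so d_i2 = -17.2 cm.
The final image is virtual, 17.2 cm to the left of lens 2 (overall magnification ≈ -0.096).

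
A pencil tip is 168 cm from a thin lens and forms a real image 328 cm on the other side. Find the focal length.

f = 111 cm (converging)

Real image ⇒ d_i = +328 cm.
1/f = 1/d_o + 1/d_i = 1/(168) + 1/(328) = 0.009001, so f = 111 cm.
Since f is positive, the thin lens is converging.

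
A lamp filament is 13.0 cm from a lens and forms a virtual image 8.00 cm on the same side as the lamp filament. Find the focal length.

f = -20.8 cm (diverging)

Virtual image ⇒ d_i = −8.00 cm.
1/f = 1/d_o + 1/d_i = 1/(13.0) + 1/(-8.00) = -0.04808, so f = -20.8 cm.
Since f is negative, the lens is diverging.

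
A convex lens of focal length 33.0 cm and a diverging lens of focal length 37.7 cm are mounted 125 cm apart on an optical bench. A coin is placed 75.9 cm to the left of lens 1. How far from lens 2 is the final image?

24.1 cm

Lens 1: 1/d_i1 = 1/f₁ − 1/d_o1 = 1/(33.0) − 1/(75.9) = 0.01713, so d_i1 = 58.38 cm.
The intermediate image is 58.38 cm to the right of lens 1, which is 125 − (58.38) = 66.62 cm to the left of lens 2, so d_o2 = +66.62 cm.
Lens 2 is diverging, so f₂ = −37.7 cm.
Lens 2: 1/d_i2 = 1/f₂ − 1/d_o2 = 1/(-37.7) − 1/(66.62) = -0.04154, so d_i2 = -24.1 cm.
The final image is virtual, 24.1 cm to the left of lens 2 (overall magnification ≈ -0.28).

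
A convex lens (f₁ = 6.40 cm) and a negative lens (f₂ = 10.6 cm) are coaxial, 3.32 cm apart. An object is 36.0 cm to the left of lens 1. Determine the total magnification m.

Lens 1: 1/d_i1 = 1/(6.40) − 1/(36.0) = 0.1285, so d_i1 = 7.784 cm; m₁ = −d_i1/d_o1 = -0.2162.
d_o2 = 3.32 − (7.784) = -4.464 cm (virtual object).
f₂ = −10.6 cm (diverging).
Lens 2: 1/d_i2 = 1/(-10.6) − 1/(-4.464) = 0.1297, so d_i2 = 7.712 cm; m₂ = −d_i2/d_o2 = +1.728.
m = m₁·m₂ = (-0.2162)(+1.728) = -0.374.

m = -0.374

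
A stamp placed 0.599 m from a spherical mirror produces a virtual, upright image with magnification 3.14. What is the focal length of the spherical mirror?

m = −d_i/d_o ⇒ d_i = −m·d_o = −(+3.14)·(0.599) = -1.881 m.
1/f = 1/d_o + 1/d_i = 1/(0.599) + 1/(-1.881) = 1.138, so f = 0.879 m.
Since f is positive, the spherical mirror is concave.

f = 0.879 m (concave)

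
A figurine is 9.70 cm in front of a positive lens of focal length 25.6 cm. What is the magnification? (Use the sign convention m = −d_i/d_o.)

1/d_i = 1/f − 1/d_o = 1/(25.60) − 1/(9.70) = -0.06403, so d_i = -15.62 cm.
m = −d_i/d_o = −(-15.62)/(9.70) = +1.61.
The image is virtual, upright and enlarged, on the same side as the object.

m = +1.61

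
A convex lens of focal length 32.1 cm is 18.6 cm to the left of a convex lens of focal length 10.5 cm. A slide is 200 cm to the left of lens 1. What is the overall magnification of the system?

m = -0.0666

Lens 1: 1/d_i1 = 1/(32.1) − 1/(200) = 0.02615, so d_i1 = 38.24 cm; m₁ = −d_i1/d_o1 = -0.1912.
d_o2 = 18.6 − (38.24) = -19.64 cm (virtual object).
Lens 2: 1/d_i2 = 1/(10.5) − 1/(-19.64) = 0.1462, so d_i2 = 6.842 cm; m₂ = −d_i2/d_o2 = +0.3484.
m = m₁·m₂ = (-0.1912)(+0.3484) = -0.0666.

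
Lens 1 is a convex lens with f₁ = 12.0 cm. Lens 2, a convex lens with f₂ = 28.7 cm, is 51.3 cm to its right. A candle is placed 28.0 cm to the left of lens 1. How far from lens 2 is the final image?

Lens 1: 1/d_i1 = 1/f₁ − 1/d_o1 = 1/(12.0) − 1/(28.0) = 0.04762, so d_i1 = 21.00 cm.
The intermediate image is 21.00 cm to the right of lens 1, which is 51.3 − (21.00) = 30.30 cm to the left of lens 2, so d_o2 = +30.30 cm.
Lens 2: 1/d_i2 = 1/f₂ − 1/d_o2 = 1/(28.7) − 1/(30.30) = 0.001840, so d_i2 = 544 cm.
The final image is real, 544 cm to the right of lens 2 (overall magnification ≈ 13).

544 cm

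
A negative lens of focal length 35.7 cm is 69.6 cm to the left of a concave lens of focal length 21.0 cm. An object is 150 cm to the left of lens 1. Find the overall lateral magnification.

m = +0.0338

f₁ = −35.7 cm (diverging).
Lens 1: 1/d_i1 = 1/(-35.7) − 1/(150) = -0.03468, so d_i1 = -28.84 cm; m₁ = −d_i1/d_o1 = +0.1923.
d_o2 = 69.6 − (-28.84) = 98.44 cm.
f₂ = −21.0 cm (diverging).
Lens 2: 1/d_i2 = 1/(-21.0) − 1/(98.44) = -0.05778, so d_i2 = -17.31 cm; m₂ = −d_i2/d_o2 = +0.1758.
m = m₁·m₂ = (+0.1923)(+0.1758) = +0.0338.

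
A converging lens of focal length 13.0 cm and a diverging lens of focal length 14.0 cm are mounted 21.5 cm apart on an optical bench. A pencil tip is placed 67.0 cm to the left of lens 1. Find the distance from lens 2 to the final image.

Lens 1: 1/d_i1 = 1/f₁ − 1/d_o1 = 1/(13.0) − 1/(67.0) = 0.06200, so d_i1 = 16.13 cm.
The intermediate image is 16.13 cm to the right of lens 1, which is 21.5 − (16.13) = 5.370 cm to the left of lens 2, so d_o2 = +5.370 cm.
Lens 2 is diverging, so f₂ = −14.0 cm.
Lens 2: 1/d_i2 = 1/f₂ − 1/d_o2 = 1/(-14.0) − 1/(5.370) = -0.2576, so d_i2 = -3.88 cm.
The final image is virtual, 3.88 cm to the left of lens 2 (overall magnification ≈ -0.17).

3.88 cm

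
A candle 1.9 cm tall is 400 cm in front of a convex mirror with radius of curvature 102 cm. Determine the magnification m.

f = R/2 = 102/2 = 51.00 cm; for a convex mirror, f = -51.00 cm.
1/d_i = 1/f − 1/d_o = 1/(-51.00) − 1/(400) = -0.02211, so d_i = -45.23 cm.
m = −d_i/d_o = −(-45.23)/(400) = +0.113.
The image is virtual, upright and reduced, behind the mirror.

m = +0.113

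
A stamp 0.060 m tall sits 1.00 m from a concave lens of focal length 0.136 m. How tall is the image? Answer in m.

For a concave lens, f = -0.136 m.
1/d_i = 1/f − 1/d_o = 1/(-0.1360) − 1/(1.00) = -8.353, so d_i = -0.1197 m.
m = −d_i/d_o = +0.1197.
|h_i| = |m|·h_o = 0.1197 × 0.060 = 0.00718 m. The image is virtual, upright and reduced, on the same side as the object.

0.00718 m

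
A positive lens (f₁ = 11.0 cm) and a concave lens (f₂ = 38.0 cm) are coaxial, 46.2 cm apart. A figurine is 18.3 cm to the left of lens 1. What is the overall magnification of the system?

m = -1.01

Lens 1: 1/d_i1 = 1/(11.0) − 1/(18.3) = 0.03626, so d_i1 = 27.58 cm; m₁ = −d_i1/d_o1 = -1.507.
d_o2 = 46.2 − (27.58) = 18.62 cm.
f₂ = −38.0 cm (diverging).
Lens 2: 1/d_i2 = 1/(-38.0) − 1/(18.62) = -0.08002, so d_i2 = -12.50 cm; m₂ = −d_i2/d_o2 = +0.6711.
m = m₁·m₂ = (-1.507)(+0.6711) = -1.01.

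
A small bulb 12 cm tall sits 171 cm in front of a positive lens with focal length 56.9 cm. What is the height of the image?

1/d_i = 1/f − 1/d_o = 1/(56.90) − 1/(171) = 0.01173, so d_i = 85.28 cm.
m = −d_i/d_o = -0.4987.
|h_i| = |m|·h_o = 0.4987 × 12 = 5.98 cm. The image is real, inverted and reduced, on the far side of the lens.

5.98 cm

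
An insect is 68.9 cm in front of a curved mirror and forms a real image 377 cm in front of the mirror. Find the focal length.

f = 58.3 cm (concave)

Real image ⇒ d_i = +377 cm.
1/f = 1/d_o + 1/d_i = 1/(68.9) + 1/(377) = 0.01717, so f = 58.3 cm.
Since f is positive, the curved mirror is concave.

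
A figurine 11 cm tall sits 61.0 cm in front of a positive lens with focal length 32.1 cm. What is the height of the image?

1/d_i = 1/f − 1/d_o = 1/(32.10) − 1/(61.0) = 0.01476, so d_i = 67.75 cm.
m = −d_i/d_o = -1.111.
|h_i| = |m|·h_o = 1.111 × 11 = 12.2 cm. The image is real, inverted and enlarged, on the far side of the lens.

12.2 cm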